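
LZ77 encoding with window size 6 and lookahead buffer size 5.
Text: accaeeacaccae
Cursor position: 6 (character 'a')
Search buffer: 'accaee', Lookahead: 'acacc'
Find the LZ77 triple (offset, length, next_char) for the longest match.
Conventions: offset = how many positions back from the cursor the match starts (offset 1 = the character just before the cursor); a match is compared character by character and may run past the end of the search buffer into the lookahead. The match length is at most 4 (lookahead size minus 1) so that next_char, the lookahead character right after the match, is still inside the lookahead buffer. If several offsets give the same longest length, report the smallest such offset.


Try each offset into the search buffer:
  offset=1 (pos 5, char 'e'): match length 0
  offset=2 (pos 4, char 'e'): match length 0
  offset=3 (pos 3, char 'a'): match length 1
  offset=4 (pos 2, char 'c'): match length 0
  offset=5 (pos 1, char 'c'): match length 0
  offset=6 (pos 0, char 'a'): match length 2
Longest match has length 2 at offset 6.
next_char = character at position 6 + 2 = 8 -> 'a'

Best match: offset=6, length=2 (matching 'ac' starting at position 0)
LZ77 triple: (6, 2, 'a')


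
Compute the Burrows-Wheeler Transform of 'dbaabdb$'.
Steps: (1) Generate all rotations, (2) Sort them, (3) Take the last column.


Rotations (sorted):
  0: $dbaabdb -> last char: b
  1: aabdb$db -> last char: b
  2: abdb$dba -> last char: a
  3: b$dbaabd -> last char: d
  4: baabdb$d -> last char: d
  5: bdb$dbaa -> last char: a
  6: db$dbaab -> last char: b
  7: dbaabdb$ -> last char: $


BWT = bbaddab$


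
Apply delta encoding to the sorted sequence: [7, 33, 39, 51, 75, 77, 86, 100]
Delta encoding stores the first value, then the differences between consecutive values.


First value: 7
Deltas:
  33 - 7 = 26
  39 - 33 = 6
  51 - 39 = 12
  75 - 51 = 24
  77 - 75 = 2
  86 - 77 = 9
  100 - 86 = 14


Delta encoded: [7, 26, 6, 12, 24, 2, 9, 14]


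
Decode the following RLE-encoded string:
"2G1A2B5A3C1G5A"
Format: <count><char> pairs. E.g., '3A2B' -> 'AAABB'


Expanding each <count><char> pair:
  2G -> 'GG'
  1A -> 'A'
  2B -> 'BB'
  5A -> 'AAAAA'
  3C -> 'CCC'
  1G -> 'G'
  5A -> 'AAAAA'

Decoded = GGABBAAAAACCCGAAAAA


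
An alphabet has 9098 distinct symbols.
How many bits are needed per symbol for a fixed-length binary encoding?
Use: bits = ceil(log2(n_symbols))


log2(9098) = 13.1513
Bracket: 2^13 = 8192 < 9098 <= 2^14 = 16384
So ceil(log2(9098)) = 14

bits = ceil(log2(9098)) = ceil(13.1513) = 14 bits


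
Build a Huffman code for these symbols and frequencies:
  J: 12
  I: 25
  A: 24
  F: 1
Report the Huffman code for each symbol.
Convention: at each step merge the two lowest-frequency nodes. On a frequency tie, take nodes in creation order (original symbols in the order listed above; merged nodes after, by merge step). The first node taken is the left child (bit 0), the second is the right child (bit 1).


Huffman tree construction:
Step 1: Merge F(1) + J(12) = 13
Step 2: Merge (F+J)(13) + A(24) = 37
Step 3: Merge I(25) + ((F+J)+A)(37) = 62
Read each symbol's code off the tree from the root (left child = 0, right child = 1).

Codes:
  J: 101 (length 3)
  I: 0 (length 1)
  A: 11 (length 2)
  F: 100 (length 3)
Average code length: 112/62 = 1.8065 bits/symbol


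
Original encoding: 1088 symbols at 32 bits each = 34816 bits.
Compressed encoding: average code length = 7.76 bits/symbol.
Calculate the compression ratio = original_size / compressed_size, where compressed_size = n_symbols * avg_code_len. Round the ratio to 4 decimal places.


original_size = n_symbols * orig_bits = 1088 * 32 = 34816 bits
compressed_size = n_symbols * avg_code_len = 1088 * 7.76 = 8442.88 bits
ratio = original_size / compressed_size = 34816 / 8442.88 = 4.1237

Compression ratio = 4.1237


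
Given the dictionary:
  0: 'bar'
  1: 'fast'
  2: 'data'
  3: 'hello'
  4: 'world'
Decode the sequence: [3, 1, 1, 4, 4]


Look up each index in the dictionary:
  3 -> 'hello'
  1 -> 'fast'
  1 -> 'fast'
  4 -> 'world'
  4 -> 'world'

Decoded: "hello fast fast world world"


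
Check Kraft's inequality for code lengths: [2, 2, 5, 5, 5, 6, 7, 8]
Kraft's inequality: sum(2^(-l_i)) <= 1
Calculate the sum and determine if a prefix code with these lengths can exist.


Sum = 2^(-2) + 2^(-2) + 2^(-5) + 2^(-5) + 2^(-5) + 2^(-6) + 2^(-7) + 2^(-8)
    = 0.25 + 0.25 + 0.03125 + 0.03125 + 0.03125 + 0.015625 + 0.0078125 + 0.00390625
    = 159/256 = 0.62109375
Since 0.62109375 <= 1, Kraft's inequality IS satisfied.
A prefix code with these lengths CAN exist.

Kraft sum = 0.62109375. Satisfied.


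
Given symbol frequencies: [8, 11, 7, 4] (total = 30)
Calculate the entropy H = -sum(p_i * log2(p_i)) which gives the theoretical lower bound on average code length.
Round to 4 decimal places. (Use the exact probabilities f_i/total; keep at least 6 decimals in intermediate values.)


Per-symbol terms -p_i * log2(p_i) with p_i = f_i/30:
  p = 8/30 = 0.266667: log2(p) = -1.906891, -p*log2(p) = 0.508504
  p = 11/30 = 0.366667: log2(p) = -1.447459, -p*log2(p) = 0.530735
  p = 7/30 = 0.233333: log2(p) = -2.099536, -p*log2(p) = 0.489892
  p = 4/30 = 0.133333: log2(p) = -2.906891, -p*log2(p) = 0.387585
H = 0.508504 + 0.530735 + 0.489892 + 0.387585 = 1.916716

H = 1.9167 bits/symbol


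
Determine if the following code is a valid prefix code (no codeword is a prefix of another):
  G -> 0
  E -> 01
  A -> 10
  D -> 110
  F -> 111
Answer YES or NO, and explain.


Checking each pair (does one codeword prefix another?):
  G='0' vs E='01': prefix -- VIOLATION

NO -- this is NOT a valid prefix code. G (0) is a prefix of E (01).


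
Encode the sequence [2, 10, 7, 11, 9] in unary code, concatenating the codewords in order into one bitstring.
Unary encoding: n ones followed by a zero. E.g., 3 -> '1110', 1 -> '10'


Encode each number as n ones followed by a terminating 0:
  2 -> 110 (3 bits)
  10 -> 11111111110 (11 bits)
  7 -> 11111110 (8 bits)
  11 -> 111111111110 (12 bits)
  9 -> 1111111110 (10 bits)
Total length = 3 + 11 + 8 + 12 + 10 = 44 bits.

Unary([2, 10, 7, 11, 9]) = 11011111111110111111101111111111101111111110 (44 bits)


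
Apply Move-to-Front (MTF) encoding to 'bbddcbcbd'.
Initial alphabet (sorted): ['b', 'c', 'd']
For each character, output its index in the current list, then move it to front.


MTF encoding:
'b': index 0 in ['b', 'c', 'd'] -> ['b', 'c', 'd']
'b': index 0 in ['b', 'c', 'd'] -> ['b', 'c', 'd']
'd': index 2 in ['b', 'c', 'd'] -> ['d', 'b', 'c']
'd': index 0 in ['d', 'b', 'c'] -> ['d', 'b', 'c']
'c': index 2 in ['d', 'b', 'c'] -> ['c', 'd', 'b']
'b': index 2 in ['c', 'd', 'b'] -> ['b', 'c', 'd']
'c': index 1 in ['b', 'c', 'd'] -> ['c', 'b', 'd']
'b': index 1 in ['c', 'b', 'd'] -> ['b', 'c', 'd']
'd': index 2 in ['b', 'c', 'd'] -> ['d', 'b', 'c']


Output: [0, 0, 2, 0, 2, 2, 1, 1, 2]


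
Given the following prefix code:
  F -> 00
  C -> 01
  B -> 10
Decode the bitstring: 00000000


Decoding step by step:
Bits 00 -> F
Bits 00 -> F
Bits 00 -> F
Bits 00 -> F


Decoded message: FFFF


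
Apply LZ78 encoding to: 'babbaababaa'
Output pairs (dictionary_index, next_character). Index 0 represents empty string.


LZ78 encoding steps:
Dictionary: {0: ''}
Step 1: w='' (idx 0), next='b' -> output (0, 'b'), add 'b' as idx 1
Step 2: w='' (idx 0), next='a' -> output (0, 'a'), add 'a' as idx 2
Step 3: w='b' (idx 1), next='b' -> output (1, 'b'), add 'bb' as idx 3
Step 4: w='a' (idx 2), next='a' -> output (2, 'a'), add 'aa' as idx 4
Step 5: w='b' (idx 1), next='a' -> output (1, 'a'), add 'ba' as idx 5
Step 6: w='ba' (idx 5), next='a' -> output (5, 'a'), add 'baa' as idx 6


Encoded: [(0, 'b'), (0, 'a'), (1, 'b'), (2, 'a'), (1, 'a'), (5, 'a')]


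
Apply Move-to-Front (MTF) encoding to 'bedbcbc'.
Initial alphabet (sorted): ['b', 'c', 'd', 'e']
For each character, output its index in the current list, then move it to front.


MTF encoding:
'b': index 0 in ['b', 'c', 'd', 'e'] -> ['b', 'c', 'd', 'e']
'e': index 3 in ['b', 'c', 'd', 'e'] -> ['e', 'b', 'c', 'd']
'd': index 3 in ['e', 'b', 'c', 'd'] -> ['d', 'e', 'b', 'c']
'b': index 2 in ['d', 'e', 'b', 'c'] -> ['b', 'd', 'e', 'c']
'c': index 3 in ['b', 'd', 'e', 'c'] -> ['c', 'b', 'd', 'e']
'b': index 1 in ['c', 'b', 'd', 'e'] -> ['b', 'c', 'd', 'e']
'c': index 1 in ['b', 'c', 'd', 'e'] -> ['c', 'b', 'd', 'e']


Output: [0, 3, 3, 2, 3, 1, 1]


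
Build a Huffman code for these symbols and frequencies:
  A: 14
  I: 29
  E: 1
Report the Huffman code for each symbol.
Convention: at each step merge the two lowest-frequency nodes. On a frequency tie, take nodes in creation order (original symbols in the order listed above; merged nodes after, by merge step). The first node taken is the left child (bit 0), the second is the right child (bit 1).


Huffman tree construction:
Step 1: Merge E(1) + A(14) = 15
Step 2: Merge (E+A)(15) + I(29) = 44
Read each symbol's code off the tree from the root (left child = 0, right child = 1).

Codes:
  A: 01 (length 2)
  I: 1 (length 1)
  E: 00 (length 2)
Average code length: 59/44 = 1.3409 bits/symbol


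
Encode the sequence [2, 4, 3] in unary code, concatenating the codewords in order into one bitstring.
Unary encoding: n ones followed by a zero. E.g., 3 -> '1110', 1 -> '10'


Encode each number as n ones followed by a terminating 0:
  2 -> 110 (3 bits)
  4 -> 11110 (5 bits)
  3 -> 1110 (4 bits)
Total length = 3 + 5 + 4 = 12 bits.

Unary([2, 4, 3]) = 110111101110 (12 bits)


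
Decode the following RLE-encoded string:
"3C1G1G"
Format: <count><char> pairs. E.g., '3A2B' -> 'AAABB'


Expanding each <count><char> pair:
  3C -> 'CCC'
  1G -> 'G'
  1G -> 'G'

Decoded = CCCGG


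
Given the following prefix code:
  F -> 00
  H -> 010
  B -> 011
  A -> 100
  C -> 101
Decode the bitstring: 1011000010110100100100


Decoding step by step:
Bits 101 -> C
Bits 100 -> A
Bits 00 -> F
Bits 101 -> C
Bits 101 -> C
Bits 00 -> F
Bits 100 -> A
Bits 100 -> A


Decoded message: CAFCCFAA


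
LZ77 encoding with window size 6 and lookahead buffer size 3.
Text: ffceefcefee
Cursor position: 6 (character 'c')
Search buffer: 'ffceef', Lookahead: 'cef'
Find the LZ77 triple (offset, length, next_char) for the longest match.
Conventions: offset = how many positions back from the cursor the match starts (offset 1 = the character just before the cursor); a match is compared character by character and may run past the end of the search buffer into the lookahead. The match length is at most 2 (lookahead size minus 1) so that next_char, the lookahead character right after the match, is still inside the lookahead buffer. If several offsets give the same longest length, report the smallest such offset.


Try each offset into the search buffer:
  offset=1 (pos 5, char 'f'): match length 0
  offset=2 (pos 4, char 'e'): match length 0
  offset=3 (pos 3, char 'e'): match length 0
  offset=4 (pos 2, char 'c'): match length 2
  offset=5 (pos 1, char 'f'): match length 0
  offset=6 (pos 0, char 'f'): match length 0
Longest match has length 2 at offset 4.
next_char = character at position 6 + 2 = 8 -> 'f'

Best match: offset=4, length=2 (matching 'ce' starting at position 2)
LZ77 triple: (4, 2, 'f')


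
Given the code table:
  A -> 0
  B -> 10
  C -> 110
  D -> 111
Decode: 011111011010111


Decoding:
0 -> A
111 -> D
110 -> C
110 -> C
10 -> B
111 -> D


Result: ADCCBD


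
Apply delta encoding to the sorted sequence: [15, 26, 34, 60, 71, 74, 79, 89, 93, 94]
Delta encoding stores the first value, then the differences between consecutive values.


First value: 15
Deltas:
  26 - 15 = 11
  34 - 26 = 8
  60 - 34 = 26
  71 - 60 = 11
  74 - 71 = 3
  79 - 74 = 5
  89 - 79 = 10
  93 - 89 = 4
  94 - 93 = 1


Delta encoded: [15, 11, 8, 26, 11, 3, 5, 10, 4, 1]


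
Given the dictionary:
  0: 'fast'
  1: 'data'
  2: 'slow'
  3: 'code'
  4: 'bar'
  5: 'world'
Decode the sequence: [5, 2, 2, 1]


Look up each index in the dictionary:
  5 -> 'world'
  2 -> 'slow'
  2 -> 'slow'
  1 -> 'data'

Decoded: "world slow slow data"


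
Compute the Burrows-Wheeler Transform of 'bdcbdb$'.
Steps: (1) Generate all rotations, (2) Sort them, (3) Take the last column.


Rotations (sorted):
  0: $bdcbdb -> last char: b
  1: b$bdcbd -> last char: d
  2: bdb$bdc -> last char: c
  3: bdcbdb$ -> last char: $
  4: cbdb$bd -> last char: d
  5: db$bdcb -> last char: b
  6: dcbdb$b -> last char: b


BWT = bdc$dbb


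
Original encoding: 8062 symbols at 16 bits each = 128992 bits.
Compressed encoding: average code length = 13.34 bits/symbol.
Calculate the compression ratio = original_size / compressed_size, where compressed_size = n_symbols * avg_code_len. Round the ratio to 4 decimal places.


original_size = n_symbols * orig_bits = 8062 * 16 = 128992 bits
compressed_size = n_symbols * avg_code_len = 8062 * 13.34 = 107547.08 bits
ratio = original_size / compressed_size = 128992 / 107547.08 = 1.1994

Compression ratio = 1.1994


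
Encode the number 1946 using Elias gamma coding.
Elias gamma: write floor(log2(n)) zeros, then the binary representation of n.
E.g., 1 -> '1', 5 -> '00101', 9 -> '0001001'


num_bits = floor(log2(1946)) + 1 = 11
leading_zeros = num_bits - 1 = 10
binary(1946) = 11110011010

Elias gamma(1946) = '0000000000' + '11110011010' = 000000000011110011010 (21 bits)


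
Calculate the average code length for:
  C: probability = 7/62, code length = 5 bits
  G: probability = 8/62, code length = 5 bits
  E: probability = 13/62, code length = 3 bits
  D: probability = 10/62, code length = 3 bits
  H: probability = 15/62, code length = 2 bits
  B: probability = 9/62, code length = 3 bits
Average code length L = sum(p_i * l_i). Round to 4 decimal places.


Weighted contributions p_i * l_i:
  C: (7/62) * 5 = 35/62
  G: (8/62) * 5 = 40/62
  E: (13/62) * 3 = 39/62
  D: (10/62) * 3 = 30/62
  H: (15/62) * 2 = 30/62
  B: (9/62) * 3 = 27/62
Sum = (35 + 40 + 39 + 30 + 30 + 27)/62 = 201/62

L = 201/62 = 3.2419 bits/symbol


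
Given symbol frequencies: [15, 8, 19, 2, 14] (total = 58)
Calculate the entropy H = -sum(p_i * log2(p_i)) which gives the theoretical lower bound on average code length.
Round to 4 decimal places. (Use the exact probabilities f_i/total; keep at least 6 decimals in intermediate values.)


Per-symbol terms -p_i * log2(p_i) with p_i = f_i/58:
  p = 15/58 = 0.258621: log2(p) = -1.951090, -p*log2(p) = 0.504592
  p = 8/58 = 0.137931: log2(p) = -2.857981, -p*log2(p) = 0.394204
  p = 19/58 = 0.327586: log2(p) = -1.610053, -p*log2(p) = 0.527431
  p = 2/58 = 0.034483: log2(p) = -4.857981, -p*log2(p) = 0.167517
  p = 14/58 = 0.241379: log2(p) = -2.050626, -p*log2(p) = 0.494979
H = 0.504592 + 0.394204 + 0.527431 + 0.167517 + 0.494979 = 2.088723

H = 2.0887 bits/symbol


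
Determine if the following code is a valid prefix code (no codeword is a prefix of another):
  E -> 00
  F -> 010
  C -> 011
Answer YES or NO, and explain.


Checking each pair (does one codeword prefix another?):
  E='00' vs F='010': no prefix
  E='00' vs C='011': no prefix
  F='010' vs E='00': no prefix
  F='010' vs C='011': no prefix
  C='011' vs E='00': no prefix
  C='011' vs F='010': no prefix
No violation found over all pairs.

YES -- this is a valid prefix code. No codeword is a prefix of any other codeword.


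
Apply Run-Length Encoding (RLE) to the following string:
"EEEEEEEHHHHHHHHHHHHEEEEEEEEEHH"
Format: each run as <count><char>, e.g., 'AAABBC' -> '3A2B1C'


Scanning runs left to right:
  i=0: run of 'E' x 7 -> '7E'
  i=7: run of 'H' x 12 -> '12H'
  i=19: run of 'E' x 9 -> '9E'
  i=28: run of 'H' x 2 -> '2H'

RLE = 7E12H9E2H


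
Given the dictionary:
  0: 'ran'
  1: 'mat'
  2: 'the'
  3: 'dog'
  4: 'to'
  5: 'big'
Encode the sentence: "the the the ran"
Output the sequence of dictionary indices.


Look up each word in the dictionary:
  'the' -> 2
  'the' -> 2
  'the' -> 2
  'ran' -> 0

Encoded: [2, 2, 2, 0]


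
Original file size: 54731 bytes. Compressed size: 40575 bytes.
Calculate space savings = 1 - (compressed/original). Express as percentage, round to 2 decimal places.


ratio = compressed/original = 40575/54731 = 0.741353
savings = 1 - ratio = 1 - 0.741353 = 0.258647
as a percentage: 0.258647 * 100 = 25.86%

Space savings = 1 - 40575/54731 = 25.86%


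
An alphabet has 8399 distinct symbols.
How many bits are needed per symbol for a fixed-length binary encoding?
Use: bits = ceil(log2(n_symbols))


log2(8399) = 13.036
Bracket: 2^13 = 8192 < 8399 <= 2^14 = 16384
So ceil(log2(8399)) = 14

bits = ceil(log2(8399)) = ceil(13.036) = 14 bits


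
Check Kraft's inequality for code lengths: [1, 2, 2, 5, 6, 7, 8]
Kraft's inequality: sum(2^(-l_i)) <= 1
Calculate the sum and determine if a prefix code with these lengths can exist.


Sum = 2^(-1) + 2^(-2) + 2^(-2) + 2^(-5) + 2^(-6) + 2^(-7) + 2^(-8)
    = 0.5 + 0.25 + 0.25 + 0.03125 + 0.015625 + 0.0078125 + 0.00390625
    = 271/256 = 1.05859375
Since 1.05859375 > 1, Kraft's inequality is NOT satisfied.
A prefix code with these lengths CANNOT exist.

Kraft sum = 1.05859375. Not satisfied.


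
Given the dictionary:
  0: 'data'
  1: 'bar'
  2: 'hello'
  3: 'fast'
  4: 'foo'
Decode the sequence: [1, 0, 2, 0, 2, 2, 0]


Look up each index in the dictionary:
  1 -> 'bar'
  0 -> 'data'
  2 -> 'hello'
  0 -> 'data'
  2 -> 'hello'
  2 -> 'hello'
  0 -> 'data'

Decoded: "bar data hello data hello hello data"


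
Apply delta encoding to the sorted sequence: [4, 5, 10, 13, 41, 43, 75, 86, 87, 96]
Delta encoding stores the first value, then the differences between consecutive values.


First value: 4
Deltas:
  5 - 4 = 1
  10 - 5 = 5
  13 - 10 = 3
  41 - 13 = 28
  43 - 41 = 2
  75 - 43 = 32
  86 - 75 = 11
  87 - 86 = 1
  96 - 87 = 9


Delta encoded: [4, 1, 5, 3, 28, 2, 32, 11, 1, 9]


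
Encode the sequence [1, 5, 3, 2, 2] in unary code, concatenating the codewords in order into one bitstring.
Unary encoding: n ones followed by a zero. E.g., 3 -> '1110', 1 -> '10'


Encode each number as n ones followed by a terminating 0:
  1 -> 10 (2 bits)
  5 -> 111110 (6 bits)
  3 -> 1110 (4 bits)
  2 -> 110 (3 bits)
  2 -> 110 (3 bits)
Total length = 2 + 6 + 4 + 3 + 3 = 18 bits.

Unary([1, 5, 3, 2, 2]) = 101111101110110110 (18 bits)


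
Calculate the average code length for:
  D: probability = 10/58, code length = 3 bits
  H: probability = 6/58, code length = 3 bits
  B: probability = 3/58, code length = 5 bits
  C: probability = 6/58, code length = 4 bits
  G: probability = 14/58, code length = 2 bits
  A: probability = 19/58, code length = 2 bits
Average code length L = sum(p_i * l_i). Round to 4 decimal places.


Weighted contributions p_i * l_i:
  D: (10/58) * 3 = 30/58
  H: (6/58) * 3 = 18/58
  B: (3/58) * 5 = 15/58
  C: (6/58) * 4 = 24/58
  G: (14/58) * 2 = 28/58
  A: (19/58) * 2 = 38/58
Sum = (30 + 18 + 15 + 24 + 28 + 38)/58 = 153/58

L = 153/58 = 2.6379 bits/symbol


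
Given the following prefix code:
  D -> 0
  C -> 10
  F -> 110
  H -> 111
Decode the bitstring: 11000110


Decoding step by step:
Bits 110 -> F
Bits 0 -> D
Bits 0 -> D
Bits 110 -> F


Decoded message: FDDF


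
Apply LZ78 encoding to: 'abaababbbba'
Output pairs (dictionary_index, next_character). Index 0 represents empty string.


LZ78 encoding steps:
Dictionary: {0: ''}
Step 1: w='' (idx 0), next='a' -> output (0, 'a'), add 'a' as idx 1
Step 2: w='' (idx 0), next='b' -> output (0, 'b'), add 'b' as idx 2
Step 3: w='a' (idx 1), next='a' -> output (1, 'a'), add 'aa' as idx 3
Step 4: w='b' (idx 2), next='a' -> output (2, 'a'), add 'ba' as idx 4
Step 5: w='b' (idx 2), next='b' -> output (2, 'b'), add 'bb' as idx 5
Step 6: w='bb' (idx 5), next='a' -> output (5, 'a'), add 'bba' as idx 6


Encoded: [(0, 'a'), (0, 'b'), (1, 'a'), (2, 'a'), (2, 'b'), (5, 'a')]


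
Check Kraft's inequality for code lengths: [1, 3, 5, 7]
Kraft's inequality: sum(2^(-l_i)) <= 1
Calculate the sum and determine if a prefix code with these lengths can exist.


Sum = 2^(-1) + 2^(-3) + 2^(-5) + 2^(-7)
    = 0.5 + 0.125 + 0.03125 + 0.0078125
    = 85/128 = 0.6640625
Since 0.6640625 <= 1, Kraft's inequality IS satisfied.
A prefix code with these lengths CAN exist.

Kraft sum = 0.6640625. Satisfied.


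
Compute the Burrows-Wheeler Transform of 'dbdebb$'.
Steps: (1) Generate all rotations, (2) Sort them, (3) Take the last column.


Rotations (sorted):
  0: $dbdebb -> last char: b
  1: b$dbdeb -> last char: b
  2: bb$dbde -> last char: e
  3: bdebb$d -> last char: d
  4: dbdebb$ -> last char: $
  5: debb$db -> last char: b
  6: ebb$dbd -> last char: d


BWT = bbed$bd


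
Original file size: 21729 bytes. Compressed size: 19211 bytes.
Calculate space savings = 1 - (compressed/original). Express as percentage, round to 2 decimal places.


ratio = compressed/original = 19211/21729 = 0.884118
savings = 1 - ratio = 1 - 0.884118 = 0.115882
as a percentage: 0.115882 * 100 = 11.59%

Space savings = 1 - 19211/21729 = 11.59%


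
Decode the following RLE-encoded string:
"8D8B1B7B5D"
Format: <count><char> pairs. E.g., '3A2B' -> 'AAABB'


Expanding each <count><char> pair:
  8D -> 'DDDDDDDD'
  8B -> 'BBBBBBBB'
  1B -> 'B'
  7B -> 'BBBBBBB'
  5D -> 'DDDDD'

Decoded = DDDDDDDDBBBBBBBBBBBBBBBBDDDDD


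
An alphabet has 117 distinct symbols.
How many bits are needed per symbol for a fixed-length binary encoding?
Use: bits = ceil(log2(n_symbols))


log2(117) = 6.8704
Bracket: 2^6 = 64 < 117 <= 2^7 = 128
So ceil(log2(117)) = 7

bits = ceil(log2(117)) = ceil(6.8704) = 7 bits


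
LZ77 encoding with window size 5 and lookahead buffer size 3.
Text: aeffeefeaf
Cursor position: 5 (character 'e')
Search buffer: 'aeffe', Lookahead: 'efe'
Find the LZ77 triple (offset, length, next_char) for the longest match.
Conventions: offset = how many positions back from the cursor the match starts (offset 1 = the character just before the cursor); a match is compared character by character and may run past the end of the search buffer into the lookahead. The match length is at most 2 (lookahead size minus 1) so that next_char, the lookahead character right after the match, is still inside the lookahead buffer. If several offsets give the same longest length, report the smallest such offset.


Try each offset into the search buffer:
  offset=1 (pos 4, char 'e'): match length 1
  offset=2 (pos 3, char 'f'): match length 0
  offset=3 (pos 2, char 'f'): match length 0
  offset=4 (pos 1, char 'e'): match length 2
  offset=5 (pos 0, char 'a'): match length 0
Longest match has length 2 at offset 4.
next_char = character at position 5 + 2 = 7 -> 'e'

Best match: offset=4, length=2 (matching 'ef' starting at position 1)
LZ77 triple: (4, 2, 'e')


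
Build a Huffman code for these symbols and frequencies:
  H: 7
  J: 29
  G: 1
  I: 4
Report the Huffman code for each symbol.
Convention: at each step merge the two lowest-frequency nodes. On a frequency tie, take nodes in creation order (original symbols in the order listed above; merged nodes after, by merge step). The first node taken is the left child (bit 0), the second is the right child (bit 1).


Huffman tree construction:
Step 1: Merge G(1) + I(4) = 5
Step 2: Merge (G+I)(5) + H(7) = 12
Step 3: Merge ((G+I)+H)(12) + J(29) = 41
Read each symbol's code off the tree from the root (left child = 0, right child = 1).

Codes:
  H: 01 (length 2)
  J: 1 (length 1)
  G: 000 (length 3)
  I: 001 (length 3)
Average code length: 58/41 = 1.4146 bits/symbol


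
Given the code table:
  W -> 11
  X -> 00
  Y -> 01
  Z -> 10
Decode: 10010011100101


Decoding:
10 -> Z
01 -> Y
00 -> X
11 -> W
10 -> Z
01 -> Y
01 -> Y


Result: ZYXWZYY


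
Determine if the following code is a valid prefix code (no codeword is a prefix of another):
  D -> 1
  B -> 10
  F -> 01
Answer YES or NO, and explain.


Checking each pair (does one codeword prefix another?):
  D='1' vs B='10': prefix -- VIOLATION

NO -- this is NOT a valid prefix code. D (1) is a prefix of B (10).


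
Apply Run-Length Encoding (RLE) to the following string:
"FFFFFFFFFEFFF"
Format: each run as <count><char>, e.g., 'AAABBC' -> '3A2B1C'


Scanning runs left to right:
  i=0: run of 'F' x 9 -> '9F'
  i=9: run of 'E' x 1 -> '1E'
  i=10: run of 'F' x 3 -> '3F'

RLE = 9F1E3F


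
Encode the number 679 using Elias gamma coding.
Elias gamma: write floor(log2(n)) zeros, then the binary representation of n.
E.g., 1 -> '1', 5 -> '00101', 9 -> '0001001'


num_bits = floor(log2(679)) + 1 = 10
leading_zeros = num_bits - 1 = 9
binary(679) = 1010100111

Elias gamma(679) = '000000000' + '1010100111' = 0000000001010100111 (19 bits)


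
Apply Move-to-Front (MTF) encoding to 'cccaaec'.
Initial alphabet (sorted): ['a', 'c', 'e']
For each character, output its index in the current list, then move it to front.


MTF encoding:
'c': index 1 in ['a', 'c', 'e'] -> ['c', 'a', 'e']
'c': index 0 in ['c', 'a', 'e'] -> ['c', 'a', 'e']
'c': index 0 in ['c', 'a', 'e'] -> ['c', 'a', 'e']
'a': index 1 in ['c', 'a', 'e'] -> ['a', 'c', 'e']
'a': index 0 in ['a', 'c', 'e'] -> ['a', 'c', 'e']
'e': index 2 in ['a', 'c', 'e'] -> ['e', 'a', 'c']
'c': index 2 in ['e', 'a', 'c'] -> ['c', 'e', 'a']


Output: [1, 0, 0, 1, 0, 2, 2]


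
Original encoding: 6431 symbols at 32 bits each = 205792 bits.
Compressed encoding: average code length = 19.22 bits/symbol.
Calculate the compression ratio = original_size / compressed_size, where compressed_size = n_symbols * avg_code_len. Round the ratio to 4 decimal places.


original_size = n_symbols * orig_bits = 6431 * 32 = 205792 bits
compressed_size = n_symbols * avg_code_len = 6431 * 19.22 = 123603.82 bits
ratio = original_size / compressed_size = 205792 / 123603.82 = 1.6649

Compression ratio = 1.6649


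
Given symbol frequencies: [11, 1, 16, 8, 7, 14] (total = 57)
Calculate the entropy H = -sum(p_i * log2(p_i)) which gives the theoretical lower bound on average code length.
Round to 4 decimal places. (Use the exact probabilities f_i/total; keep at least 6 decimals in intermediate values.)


Per-symbol terms -p_i * log2(p_i) with p_i = f_i/57:
  p = 11/57 = 0.192982: log2(p) = -2.373458, -p*log2(p) = 0.458036
  p = 1/57 = 0.017544: log2(p) = -5.832890, -p*log2(p) = 0.102331
  p = 16/57 = 0.280702: log2(p) = -1.832890, -p*log2(p) = 0.514495
  p = 8/57 = 0.140351: log2(p) = -2.832890, -p*log2(p) = 0.397599
  p = 7/57 = 0.122807: log2(p) = -3.025535, -p*log2(p) = 0.371557
  p = 14/57 = 0.245614: log2(p) = -2.025535, -p*log2(p) = 0.497500
H = 0.458036 + 0.102331 + 0.514495 + 0.397599 + 0.371557 + 0.497500 = 2.341518

H = 2.3415 bits/symbol


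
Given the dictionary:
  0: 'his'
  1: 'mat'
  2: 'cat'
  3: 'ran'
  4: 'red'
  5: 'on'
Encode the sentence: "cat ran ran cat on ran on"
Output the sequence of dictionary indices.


Look up each word in the dictionary:
  'cat' -> 2
  'ran' -> 3
  'ran' -> 3
  'cat' -> 2
  'on' -> 5
  'ran' -> 3
  'on' -> 5

Encoded: [2, 3, 3, 2, 5, 3, 5]


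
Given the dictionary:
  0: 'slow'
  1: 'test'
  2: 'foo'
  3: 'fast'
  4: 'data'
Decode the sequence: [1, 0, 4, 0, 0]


Look up each index in the dictionary:
  1 -> 'test'
  0 -> 'slow'
  4 -> 'data'
  0 -> 'slow'
  0 -> 'slow'

Decoded: "test slow data slow slow"


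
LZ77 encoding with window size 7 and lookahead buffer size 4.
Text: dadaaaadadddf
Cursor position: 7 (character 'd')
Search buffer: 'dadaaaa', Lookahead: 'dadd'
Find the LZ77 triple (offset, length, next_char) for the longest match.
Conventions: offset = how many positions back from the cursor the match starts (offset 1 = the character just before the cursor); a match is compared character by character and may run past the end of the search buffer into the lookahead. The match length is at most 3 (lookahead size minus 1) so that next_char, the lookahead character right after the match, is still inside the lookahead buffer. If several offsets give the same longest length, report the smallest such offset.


Try each offset into the search buffer:
  offset=1 (pos 6, char 'a'): match length 0
  offset=2 (pos 5, char 'a'): match length 0
  offset=3 (pos 4, char 'a'): match length 0
  offset=4 (pos 3, char 'a'): match length 0
  offset=5 (pos 2, char 'd'): match length 2
  offset=6 (pos 1, char 'a'): match length 0
  offset=7 (pos 0, char 'd'): match length 3
Longest match has length 3 at offset 7.
next_char = character at position 7 + 3 = 10 -> 'd'

Best match: offset=7, length=3 (matching 'dad' starting at position 0)
LZ77 triple: (7, 3, 'd')


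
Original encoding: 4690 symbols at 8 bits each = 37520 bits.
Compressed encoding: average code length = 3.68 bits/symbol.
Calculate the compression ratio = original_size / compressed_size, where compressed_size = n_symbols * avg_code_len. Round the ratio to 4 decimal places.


original_size = n_symbols * orig_bits = 4690 * 8 = 37520 bits
compressed_size = n_symbols * avg_code_len = 4690 * 3.68 = 17259.2 bits
ratio = original_size / compressed_size = 37520 / 17259.2 = 2.1739

Compression ratio = 2.1739


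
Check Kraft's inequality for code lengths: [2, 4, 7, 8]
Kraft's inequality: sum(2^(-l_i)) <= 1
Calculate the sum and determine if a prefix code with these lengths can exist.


Sum = 2^(-2) + 2^(-4) + 2^(-7) + 2^(-8)
    = 0.25 + 0.0625 + 0.0078125 + 0.00390625
    = 83/256 = 0.32421875
Since 0.32421875 <= 1, Kraft's inequality IS satisfied.
A prefix code with these lengths CAN exist.

Kraft sum = 0.32421875. Satisfied.


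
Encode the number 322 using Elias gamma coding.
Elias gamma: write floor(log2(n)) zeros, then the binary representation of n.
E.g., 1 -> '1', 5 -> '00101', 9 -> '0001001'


num_bits = floor(log2(322)) + 1 = 9
leading_zeros = num_bits - 1 = 8
binary(322) = 101000010

Elias gamma(322) = '00000000' + '101000010' = 00000000101000010 (17 bits)


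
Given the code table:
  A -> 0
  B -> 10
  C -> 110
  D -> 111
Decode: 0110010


Decoding:
0 -> A
110 -> C
0 -> A
10 -> B


Result: ACAB


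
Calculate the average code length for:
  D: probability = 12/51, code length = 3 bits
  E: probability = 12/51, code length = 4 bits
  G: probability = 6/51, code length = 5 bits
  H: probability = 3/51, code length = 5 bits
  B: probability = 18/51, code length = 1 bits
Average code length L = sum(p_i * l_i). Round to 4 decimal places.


Weighted contributions p_i * l_i:
  D: (12/51) * 3 = 36/51
  E: (12/51) * 4 = 48/51
  G: (6/51) * 5 = 30/51
  H: (3/51) * 5 = 15/51
  B: (18/51) * 1 = 18/51
Sum = (36 + 48 + 30 + 15 + 18)/51 = 147/51

L = 147/51 = 2.8824 bits/symbol


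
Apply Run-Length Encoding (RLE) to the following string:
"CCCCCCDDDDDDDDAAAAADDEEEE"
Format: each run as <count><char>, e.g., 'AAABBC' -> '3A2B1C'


Scanning runs left to right:
  i=0: run of 'C' x 6 -> '6C'
  i=6: run of 'D' x 8 -> '8D'
  i=14: run of 'A' x 5 -> '5A'
  i=19: run of 'D' x 2 -> '2D'
  i=21: run of 'E' x 4 -> '4E'

RLE = 6C8D5A2D4E


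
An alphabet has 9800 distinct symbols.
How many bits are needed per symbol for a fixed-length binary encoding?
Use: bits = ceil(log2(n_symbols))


log2(9800) = 13.2586
Bracket: 2^13 = 8192 < 9800 <= 2^14 = 16384
So ceil(log2(9800)) = 14

bits = ceil(log2(9800)) = ceil(13.2586) = 14 bits


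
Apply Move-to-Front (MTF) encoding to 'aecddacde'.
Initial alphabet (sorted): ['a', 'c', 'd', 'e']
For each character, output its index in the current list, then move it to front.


MTF encoding:
'a': index 0 in ['a', 'c', 'd', 'e'] -> ['a', 'c', 'd', 'e']
'e': index 3 in ['a', 'c', 'd', 'e'] -> ['e', 'a', 'c', 'd']
'c': index 2 in ['e', 'a', 'c', 'd'] -> ['c', 'e', 'a', 'd']
'd': index 3 in ['c', 'e', 'a', 'd'] -> ['d', 'c', 'e', 'a']
'd': index 0 in ['d', 'c', 'e', 'a'] -> ['d', 'c', 'e', 'a']
'a': index 3 in ['d', 'c', 'e', 'a'] -> ['a', 'd', 'c', 'e']
'c': index 2 in ['a', 'd', 'c', 'e'] -> ['c', 'a', 'd', 'e']
'd': index 2 in ['c', 'a', 'd', 'e'] -> ['d', 'c', 'a', 'e']
'e': index 3 in ['d', 'c', 'a', 'e'] -> ['e', 'd', 'c', 'a']


Output: [0, 3, 2, 3, 0, 3, 2, 2, 3]


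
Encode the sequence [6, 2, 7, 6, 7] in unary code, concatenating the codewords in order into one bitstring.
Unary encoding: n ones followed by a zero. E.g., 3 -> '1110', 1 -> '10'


Encode each number as n ones followed by a terminating 0:
  6 -> 1111110 (7 bits)
  2 -> 110 (3 bits)
  7 -> 11111110 (8 bits)
  6 -> 1111110 (7 bits)
  7 -> 11111110 (8 bits)
Total length = 7 + 3 + 8 + 7 + 8 = 33 bits.

Unary([6, 2, 7, 6, 7]) = 111111011011111110111111011111110 (33 bits)


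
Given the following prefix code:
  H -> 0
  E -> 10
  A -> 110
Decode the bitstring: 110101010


Decoding step by step:
Bits 110 -> A
Bits 10 -> E
Bits 10 -> E
Bits 10 -> E


Decoded message: AEEE


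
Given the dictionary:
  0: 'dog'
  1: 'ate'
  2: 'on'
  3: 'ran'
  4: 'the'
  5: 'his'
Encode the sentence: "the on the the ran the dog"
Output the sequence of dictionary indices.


Look up each word in the dictionary:
  'the' -> 4
  'on' -> 2
  'the' -> 4
  'the' -> 4
  'ran' -> 3
  'the' -> 4
  'dog' -> 0

Encoded: [4, 2, 4, 4, 3, 4, 0]


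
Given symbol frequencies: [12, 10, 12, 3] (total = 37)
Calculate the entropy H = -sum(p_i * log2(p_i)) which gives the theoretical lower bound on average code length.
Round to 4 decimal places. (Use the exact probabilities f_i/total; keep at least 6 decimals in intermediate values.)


Per-symbol terms -p_i * log2(p_i) with p_i = f_i/37:
  p = 12/37 = 0.324324: log2(p) = -1.624491, -p*log2(p) = 0.526862
  p = 10/37 = 0.270270: log2(p) = -1.887525, -p*log2(p) = 0.510142
  p = 12/37 = 0.324324: log2(p) = -1.624491, -p*log2(p) = 0.526862
  p = 3/37 = 0.081081: log2(p) = -3.624491, -p*log2(p) = 0.293878
H = 0.526862 + 0.510142 + 0.526862 + 0.293878 = 1.857744

H = 1.8577 bits/symbol


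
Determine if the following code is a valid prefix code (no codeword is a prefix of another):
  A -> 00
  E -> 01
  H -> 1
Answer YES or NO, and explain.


Checking each pair (does one codeword prefix another?):
  A='00' vs E='01': no prefix
  A='00' vs H='1': no prefix
  E='01' vs A='00': no prefix
  E='01' vs H='1': no prefix
  H='1' vs A='00': no prefix
  H='1' vs E='01': no prefix
No violation found over all pairs.

YES -- this is a valid prefix code. No codeword is a prefix of any other codeword.


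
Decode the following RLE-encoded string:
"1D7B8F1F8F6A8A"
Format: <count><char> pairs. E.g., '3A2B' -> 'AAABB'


Expanding each <count><char> pair:
  1D -> 'D'
  7B -> 'BBBBBBB'
  8F -> 'FFFFFFFF'
  1F -> 'F'
  8F -> 'FFFFFFFF'
  6A -> 'AAAAAA'
  8A -> 'AAAAAAAA'

Decoded = DBBBBBBBFFFFFFFFFFFFFFFFFAAAAAAAAAAAAAA


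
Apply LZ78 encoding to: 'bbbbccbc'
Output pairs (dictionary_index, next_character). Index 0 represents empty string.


LZ78 encoding steps:
Dictionary: {0: ''}
Step 1: w='' (idx 0), next='b' -> output (0, 'b'), add 'b' as idx 1
Step 2: w='b' (idx 1), next='b' -> output (1, 'b'), add 'bb' as idx 2
Step 3: w='b' (idx 1), next='c' -> output (1, 'c'), add 'bc' as idx 3
Step 4: w='' (idx 0), next='c' -> output (0, 'c'), add 'c' as idx 4
Step 5: w='bc' (idx 3), end of input -> output (3, '')


Encoded: [(0, 'b'), (1, 'b'), (1, 'c'), (0, 'c'), (3, '')]


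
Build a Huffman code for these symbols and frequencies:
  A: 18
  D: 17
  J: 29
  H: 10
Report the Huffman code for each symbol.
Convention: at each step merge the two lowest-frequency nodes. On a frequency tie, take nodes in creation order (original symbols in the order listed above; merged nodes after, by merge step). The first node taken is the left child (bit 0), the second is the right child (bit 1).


Huffman tree construction:
Step 1: Merge H(10) + D(17) = 27
Step 2: Merge A(18) + (H+D)(27) = 45
Step 3: Merge J(29) + (A+(H+D))(45) = 74
Read each symbol's code off the tree from the root (left child = 0, right child = 1).

Codes:
  A: 10 (length 2)
  D: 111 (length 3)
  J: 0 (length 1)
  H: 110 (length 3)
Average code length: 146/74 = 1.9730 bits/symbol


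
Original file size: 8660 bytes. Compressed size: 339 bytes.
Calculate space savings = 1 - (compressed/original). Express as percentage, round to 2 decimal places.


ratio = compressed/original = 339/8660 = 0.039145
savings = 1 - ratio = 1 - 0.039145 = 0.960855
as a percentage: 0.960855 * 100 = 96.09%

Space savings = 1 - 339/8660 = 96.09%


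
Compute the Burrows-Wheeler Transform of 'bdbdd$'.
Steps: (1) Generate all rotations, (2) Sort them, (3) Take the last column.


Rotations (sorted):
  0: $bdbdd -> last char: d
  1: bdbdd$ -> last char: $
  2: bdd$bd -> last char: d
  3: d$bdbd -> last char: d
  4: dbdd$b -> last char: b
  5: dd$bdb -> last char: b


BWT = d$ddbb


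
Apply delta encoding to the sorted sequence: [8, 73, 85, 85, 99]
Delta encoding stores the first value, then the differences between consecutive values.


First value: 8
Deltas:
  73 - 8 = 65
  85 - 73 = 12
  85 - 85 = 0
  99 - 85 = 14


Delta encoded: [8, 65, 12, 0, 14]


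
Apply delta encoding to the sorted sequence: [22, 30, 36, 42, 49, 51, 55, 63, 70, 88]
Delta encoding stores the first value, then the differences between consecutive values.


First value: 22
Deltas:
  30 - 22 = 8
  36 - 30 = 6
  42 - 36 = 6
  49 - 42 = 7
  51 - 49 = 2
  55 - 51 = 4
  63 - 55 = 8
  70 - 63 = 7
  88 - 70 = 18


Delta encoded: [22, 8, 6, 6, 7, 2, 4, 8, 7, 18]


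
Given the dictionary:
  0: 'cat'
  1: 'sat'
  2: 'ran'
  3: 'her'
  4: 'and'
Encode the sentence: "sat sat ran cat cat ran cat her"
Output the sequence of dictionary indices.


Look up each word in the dictionary:
  'sat' -> 1
  'sat' -> 1
  'ran' -> 2
  'cat' -> 0
  'cat' -> 0
  'ran' -> 2
  'cat' -> 0
  'her' -> 3

Encoded: [1, 1, 2, 0, 0, 2, 0, 3]


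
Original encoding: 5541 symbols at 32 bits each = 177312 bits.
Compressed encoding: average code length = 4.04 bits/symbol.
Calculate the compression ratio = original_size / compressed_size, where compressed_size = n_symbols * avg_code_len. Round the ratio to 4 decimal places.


original_size = n_symbols * orig_bits = 5541 * 32 = 177312 bits
compressed_size = n_symbols * avg_code_len = 5541 * 4.04 = 22385.64 bits
ratio = original_size / compressed_size = 177312 / 22385.64 = 7.9208

Compression ratio = 7.9208


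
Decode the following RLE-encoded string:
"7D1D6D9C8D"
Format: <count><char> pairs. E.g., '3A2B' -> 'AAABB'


Expanding each <count><char> pair:
  7D -> 'DDDDDDD'
  1D -> 'D'
  6D -> 'DDDDDD'
  9C -> 'CCCCCCCCC'
  8D -> 'DDDDDDDD'

Decoded = DDDDDDDDDDDDDDCCCCCCCCCDDDDDDDD


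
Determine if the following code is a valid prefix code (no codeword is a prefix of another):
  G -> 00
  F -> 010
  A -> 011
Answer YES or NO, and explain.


Checking each pair (does one codeword prefix another?):
  G='00' vs F='010': no prefix
  G='00' vs A='011': no prefix
  F='010' vs G='00': no prefix
  F='010' vs A='011': no prefix
  A='011' vs G='00': no prefix
  A='011' vs F='010': no prefix
No violation found over all pairs.

YES -- this is a valid prefix code. No codeword is a prefix of any other codeword.


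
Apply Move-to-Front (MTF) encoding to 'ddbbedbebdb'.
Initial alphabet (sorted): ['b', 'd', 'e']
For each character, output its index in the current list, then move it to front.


MTF encoding:
'd': index 1 in ['b', 'd', 'e'] -> ['d', 'b', 'e']
'd': index 0 in ['d', 'b', 'e'] -> ['d', 'b', 'e']
'b': index 1 in ['d', 'b', 'e'] -> ['b', 'd', 'e']
'b': index 0 in ['b', 'd', 'e'] -> ['b', 'd', 'e']
'e': index 2 in ['b', 'd', 'e'] -> ['e', 'b', 'd']
'd': index 2 in ['e', 'b', 'd'] -> ['d', 'e', 'b']
'b': index 2 in ['d', 'e', 'b'] -> ['b', 'd', 'e']
'e': index 2 in ['b', 'd', 'e'] -> ['e', 'b', 'd']
'b': index 1 in ['e', 'b', 'd'] -> ['b', 'e', 'd']
'd': index 2 in ['b', 'e', 'd'] -> ['d', 'b', 'e']
'b': index 1 in ['d', 'b', 'e'] -> ['b', 'd', 'e']


Output: [1, 0, 1, 0, 2, 2, 2, 2, 1, 2, 1]


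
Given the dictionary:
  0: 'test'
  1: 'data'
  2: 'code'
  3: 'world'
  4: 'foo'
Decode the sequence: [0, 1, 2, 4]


Look up each index in the dictionary:
  0 -> 'test'
  1 -> 'data'
  2 -> 'code'
  4 -> 'foo'

Decoded: "test data code foo"


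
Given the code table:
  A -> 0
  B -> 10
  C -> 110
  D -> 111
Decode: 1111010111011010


Decoding:
111 -> D
10 -> B
10 -> B
111 -> D
0 -> A
110 -> C
10 -> B


Result: DBBDACB


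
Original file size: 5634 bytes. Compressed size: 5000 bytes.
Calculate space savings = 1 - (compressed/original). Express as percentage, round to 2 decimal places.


ratio = compressed/original = 5000/5634 = 0.887469
savings = 1 - ratio = 1 - 0.887469 = 0.112531
as a percentage: 0.112531 * 100 = 11.25%

Space savings = 1 - 5000/5634 = 11.25%
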